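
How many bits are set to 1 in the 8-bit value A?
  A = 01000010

01000010
1-bits at positions (from bit 0 = LSB): 1, 6
Count = 2

Answer: 2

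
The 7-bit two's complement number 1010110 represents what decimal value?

MSB is 1, so the value is negative. Find the magnitude:
1. Invert bits:  0101001
2. Add 1:        0101010  = 42
3. Apply sign:   -42

Answer: -42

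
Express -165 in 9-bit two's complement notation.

1. Binary of +165:  010100101
2. Invert bits:     101011010
3. Add 1:           101011011

Answer: 101011011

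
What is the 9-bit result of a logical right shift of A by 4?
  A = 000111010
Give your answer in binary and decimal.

Logical shift right by 4: drop the bottom 4 bit(s), prepend 4 zero(s) on the left.
  000111010  ->  keep [00011], discard [1010], prepend 0000
= 000000011

Answer: 000000011 (3)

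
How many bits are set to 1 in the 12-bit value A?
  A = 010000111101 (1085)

010000111101
1-bits at positions (from bit 0 = LSB): 0, 2, 3, 4, 5, 10
Count = 6

Answer: 6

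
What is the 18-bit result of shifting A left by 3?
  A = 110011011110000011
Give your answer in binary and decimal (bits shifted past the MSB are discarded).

Shift left by 3: drop the top 3 bit(s), append 3 zero(s) on the right.
  110011011110000011  ->  discard [110], keep [011011110000011], append 000
= 011011110000011000

Answer: 011011110000011000 (113688)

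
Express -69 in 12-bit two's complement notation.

1. Binary of +69:  000001000101
2. Invert bits:     111110111010
3. Add 1:           111110111011

Answer: 111110111011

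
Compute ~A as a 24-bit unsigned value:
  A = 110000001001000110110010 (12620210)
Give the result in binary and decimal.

Flip each bit (0->1, 1->0):
  110000001001000110110010
  001111110110111001001101

Answer: 001111110110111001001101 (4157005)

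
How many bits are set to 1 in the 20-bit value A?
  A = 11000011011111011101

11000011011111011101
1-bits at positions (from bit 0 = LSB): 0, 2, 3, 4, 6, 7, 8, 9, 10, 12, 13, 18, 19
Count = 13

Answer: 13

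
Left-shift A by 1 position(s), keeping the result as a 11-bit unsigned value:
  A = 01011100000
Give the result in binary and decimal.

Shift left by 1: drop the top 1 bit(s), append 1 zero(s) on the right.
  01011100000  ->  discard [0], keep [1011100000], append 0
= 10111000000

Answer: 10111000000 (1472)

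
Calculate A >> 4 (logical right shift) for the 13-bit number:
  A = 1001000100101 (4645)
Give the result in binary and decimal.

Logical shift right by 4: drop the bottom 4 bit(s), prepend 4 zero(s) on the left.
  1001000100101  ->  keep [100100010], discard [0101], prepend 0000
= 0000100100010

Answer: 0000100100010 (290)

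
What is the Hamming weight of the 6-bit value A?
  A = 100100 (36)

100100
1-bits at positions (from bit 0 = LSB): 2, 5
Count = 2

Answer: 2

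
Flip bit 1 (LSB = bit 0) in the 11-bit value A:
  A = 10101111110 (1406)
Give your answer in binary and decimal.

Mask = 1 << 1 = 00000000010
Bit 1 of A is 1; XOR with the mask flips it to 0.
  10101111110
^ 00000000010
-------------
  10101111100

Answer: 10101111100 (1404)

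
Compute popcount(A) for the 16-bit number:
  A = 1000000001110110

1000000001110110
1-bits at positions (from bit 0 = LSB): 1, 2, 4, 5, 6, 15
Count = 6

Answer: 6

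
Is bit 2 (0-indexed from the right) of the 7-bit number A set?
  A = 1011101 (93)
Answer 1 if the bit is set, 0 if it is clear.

Bit 2 is the 3rd from the right.
  1011101
      ^
That bit is 1.

Answer: 1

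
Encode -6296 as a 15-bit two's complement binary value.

1. Binary of +6296:  001100010011000
2. Invert bits:     110011101100111
3. Add 1:           110011101101000

Answer: 110011101101000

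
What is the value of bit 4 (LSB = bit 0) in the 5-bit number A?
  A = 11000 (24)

Bit 4 is the 5th from the right.
  11000
  ^
That bit is 1.

Answer: 1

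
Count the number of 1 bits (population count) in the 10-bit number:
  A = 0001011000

0001011000
1-bits at positions (from bit 0 = LSB): 3, 4, 6
Count = 3

Answer: 3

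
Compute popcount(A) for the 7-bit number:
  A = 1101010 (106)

1101010
1-bits at positions (from bit 0 = LSB): 1, 3, 5, 6
Count = 4

Answer: 4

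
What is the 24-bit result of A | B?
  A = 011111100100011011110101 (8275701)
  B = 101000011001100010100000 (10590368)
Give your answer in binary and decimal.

Apply | to each column (1 where either bit is 1):
  011111100100011011110101
| 101000011001100010100000
--------------------------
  111111111101111011110101

Answer: 111111111101111011110101 (16768757)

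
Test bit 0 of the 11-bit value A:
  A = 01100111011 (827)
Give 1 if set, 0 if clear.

Bit 0 is the 1st from the right.
  01100111011
            ^
That bit is 1.

Answer: 1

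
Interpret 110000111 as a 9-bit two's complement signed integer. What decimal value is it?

MSB is 1, so the value is negative. Find the magnitude:
1. Invert bits:  001111000
2. Add 1:        001111001  = 121
3. Apply sign:   -121

Answer: -121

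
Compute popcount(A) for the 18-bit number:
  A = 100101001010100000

100101001010100000
1-bits at positions (from bit 0 = LSB): 5, 7, 9, 12, 14, 17
Count = 6

Answer: 6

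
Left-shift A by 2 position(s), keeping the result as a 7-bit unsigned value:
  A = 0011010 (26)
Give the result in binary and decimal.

Shift left by 2: drop the top 2 bit(s), append 2 zero(s) on the right.
  0011010  ->  discard [00], keep [11010], append 00
= 1101000

Answer: 1101000 (104)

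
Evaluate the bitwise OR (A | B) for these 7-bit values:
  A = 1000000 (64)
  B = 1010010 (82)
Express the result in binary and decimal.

Apply | to each column (1 where either bit is 1):
  1000000
| 1010010
---------
  1010010

Answer: 1010010 (82)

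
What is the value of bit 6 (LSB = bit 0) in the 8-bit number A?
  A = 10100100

Bit 6 is the 7th from the right.
  10100100
   ^
That bit is 0.

Answer: 0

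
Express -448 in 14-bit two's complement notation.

1. Binary of +448:  00000111000000
2. Invert bits:     11111000111111
3. Add 1:           11111001000000

Answer: 11111001000000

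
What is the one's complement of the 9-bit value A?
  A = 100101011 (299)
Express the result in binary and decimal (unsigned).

Flip each bit (0->1, 1->0):
  100101011
  011010100

Answer: 011010100 (212)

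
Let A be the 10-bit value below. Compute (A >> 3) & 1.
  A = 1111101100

Bit 3 is the 4th from the right.
  1111101100
        ^
That bit is 1.

Answer: 1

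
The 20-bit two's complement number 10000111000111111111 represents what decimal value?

MSB is 1, so the value is negative. Find the magnitude:
1. Invert bits:  01111000111000000000
2. Add 1:        01111000111000000001  = 495105
3. Apply sign:   -495105

Answer: -495105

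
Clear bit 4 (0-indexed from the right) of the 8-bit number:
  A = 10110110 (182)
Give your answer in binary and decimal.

Mask = ~(1 << 4) = 11101111
Bit 4 of A is 1, so AND-ing with the mask clears it to 0.
  10110110
& 11101111
----------
  10100110

Answer: 10100110 (166)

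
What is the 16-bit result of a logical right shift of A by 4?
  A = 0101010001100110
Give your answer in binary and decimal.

Logical shift right by 4: drop the bottom 4 bit(s), prepend 4 zero(s) on the left.
  0101010001100110  ->  keep [010101000110], discard [0110], prepend 0000
= 0000010101000110

Answer: 0000010101000110 (1350)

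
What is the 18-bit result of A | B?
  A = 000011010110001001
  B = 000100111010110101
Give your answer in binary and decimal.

Apply | to each column (1 where either bit is 1):
  000011010110001001
| 000100111010110101
--------------------
  000111111110111101

Answer: 000111111110111101 (32701)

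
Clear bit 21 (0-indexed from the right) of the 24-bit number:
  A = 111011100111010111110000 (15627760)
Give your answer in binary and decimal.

Mask = ~(1 << 21) = 110111111111111111111111
Bit 21 of A is 1, so AND-ing with the mask clears it to 0.
  111011100111010111110000
& 110111111111111111111111
--------------------------
  110011100111010111110000

Answer: 110011100111010111110000 (13530608)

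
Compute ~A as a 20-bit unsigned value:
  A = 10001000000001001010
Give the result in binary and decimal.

Flip each bit (0->1, 1->0):
  10001000000001001010
  01110111111110110101

Answer: 01110111111110110101 (491445)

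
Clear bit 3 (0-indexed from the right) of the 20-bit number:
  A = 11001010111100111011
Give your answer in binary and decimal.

Mask = ~(1 << 3) = 11111111111111110111
Bit 3 of A is 1, so AND-ing with the mask clears it to 0.
  11001010111100111011
& 11111111111111110111
----------------------
  11001010111100110011

Answer: 11001010111100110011 (831283)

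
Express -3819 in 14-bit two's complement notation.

1. Binary of +3819:  00111011101011
2. Invert bits:     11000100010100
3. Add 1:           11000100010101

Answer: 11000100010101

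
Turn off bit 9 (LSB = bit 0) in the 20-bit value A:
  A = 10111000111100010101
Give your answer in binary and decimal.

Mask = ~(1 << 9) = 11111111110111111111
Bit 9 of A is 1, so AND-ing with the mask clears it to 0.
  10111000111100010101
& 11111111110111111111
----------------------
  10111000110100010101

Answer: 10111000110100010101 (757013)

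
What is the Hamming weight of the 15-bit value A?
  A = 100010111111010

100010111111010
1-bits at positions (from bit 0 = LSB): 1, 3, 4, 5, 6, 7, 8, 10, 14
Count = 9

Answer: 9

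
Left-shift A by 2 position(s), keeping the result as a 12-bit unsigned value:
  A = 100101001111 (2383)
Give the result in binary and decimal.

Shift left by 2: drop the top 2 bit(s), append 2 zero(s) on the right.
  100101001111  ->  discard [10], keep [0101001111], append 00
= 010100111100

Answer: 010100111100 (1340)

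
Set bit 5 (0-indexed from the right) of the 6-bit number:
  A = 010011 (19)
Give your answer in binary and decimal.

Mask = 1 << 5 = 100000
Bit 5 of A is 0, so OR-ing with the mask flips it to 1.
  010011
| 100000
--------
  110011

Answer: 110011 (51)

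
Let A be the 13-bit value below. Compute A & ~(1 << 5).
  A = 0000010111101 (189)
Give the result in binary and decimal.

Mask = ~(1 << 5) = 1111111011111
Bit 5 of A is 1, so AND-ing with the mask clears it to 0.
  0000010111101
& 1111111011111
---------------
  0000010011101

Answer: 0000010011101 (157)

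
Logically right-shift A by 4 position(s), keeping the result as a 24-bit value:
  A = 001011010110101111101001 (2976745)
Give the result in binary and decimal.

Logical shift right by 4: drop the bottom 4 bit(s), prepend 4 zero(s) on the left.
  001011010110101111101001  ->  keep [00101101011010111110], discard [1001], prepend 0000
= 000000101101011010111110

Answer: 000000101101011010111110 (186046)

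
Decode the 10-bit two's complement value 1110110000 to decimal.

MSB is 1, so the value is negative. Find the magnitude:
1. Invert bits:  0001001111
2. Add 1:        0001010000  = 80
3. Apply sign:   -80

Answer: -80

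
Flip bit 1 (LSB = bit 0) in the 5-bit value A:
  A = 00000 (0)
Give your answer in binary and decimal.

Mask = 1 << 1 = 00010
Bit 1 of A is 0; XOR with the mask flips it to 1.
  00000
^ 00010
-------
  00010

Answer: 00010 (2)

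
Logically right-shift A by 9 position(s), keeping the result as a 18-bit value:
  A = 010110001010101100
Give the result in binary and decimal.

Logical shift right by 9: drop the bottom 9 bit(s), prepend 9 zero(s) on the left.
  010110001010101100  ->  keep [010110001], discard [010101100], prepend 000000000
= 000000000010110001

Answer: 000000000010110001 (177)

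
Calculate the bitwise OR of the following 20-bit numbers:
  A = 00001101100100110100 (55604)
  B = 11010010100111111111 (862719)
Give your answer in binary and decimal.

Apply | to each column (1 where either bit is 1):
  00001101100100110100
| 11010010100111111111
----------------------
  11011111100111111111

Answer: 11011111100111111111 (915967)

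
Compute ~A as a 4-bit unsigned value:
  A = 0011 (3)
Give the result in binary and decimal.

Flip each bit (0->1, 1->0):
  0011
  1100

Answer: 1100 (12)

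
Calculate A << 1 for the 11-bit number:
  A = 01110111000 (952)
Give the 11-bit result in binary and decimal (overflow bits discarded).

Shift left by 1: drop the top 1 bit(s), append 1 zero(s) on the right.
  01110111000  ->  discard [0], keep [1110111000], append 0
= 11101110000

Answer: 11101110000 (1904)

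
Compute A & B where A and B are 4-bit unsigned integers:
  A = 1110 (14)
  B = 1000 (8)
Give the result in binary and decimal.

Apply & to each column (1 only where both bits are 1):
  1110
& 1000
------
  1000

Answer: 1000 (8)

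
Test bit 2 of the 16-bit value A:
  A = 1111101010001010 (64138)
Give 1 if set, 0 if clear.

Bit 2 is the 3rd from the right.
  1111101010001010
               ^
That bit is 0.

Answer: 0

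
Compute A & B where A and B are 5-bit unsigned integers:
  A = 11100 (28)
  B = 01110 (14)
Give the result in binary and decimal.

Apply & to each column (1 only where both bits are 1):
  11100
& 01110
-------
  01100

Answer: 01100 (12)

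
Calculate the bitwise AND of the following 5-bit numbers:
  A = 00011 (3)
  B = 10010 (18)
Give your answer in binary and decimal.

Apply & to each column (1 only where both bits are 1):
  00011
& 10010
-------
  00010

Answer: 00010 (2)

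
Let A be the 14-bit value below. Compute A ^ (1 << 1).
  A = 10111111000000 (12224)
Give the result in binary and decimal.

Mask = 1 << 1 = 00000000000010
Bit 1 of A is 0; XOR with the mask flips it to 1.
  10111111000000
^ 00000000000010
----------------
  10111111000010

Answer: 10111111000010 (12226)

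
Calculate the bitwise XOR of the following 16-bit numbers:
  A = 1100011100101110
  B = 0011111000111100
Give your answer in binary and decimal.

Apply ^ to each column (1 where bits differ):
  1100011100101110
^ 0011111000111100
------------------
  1111100100010010

Answer: 1111100100010010 (63762)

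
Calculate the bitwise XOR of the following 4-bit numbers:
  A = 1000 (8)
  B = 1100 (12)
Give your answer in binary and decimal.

Apply ^ to each column (1 where bits differ):
  1000
^ 1100
------
  0100

Answer: 0100 (4)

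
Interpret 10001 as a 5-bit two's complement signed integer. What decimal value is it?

MSB is 1, so the value is negative. Find the magnitude:
1. Invert bits:  01110
2. Add 1:        01111  = 15
3. Apply sign:   -15

Answer: -15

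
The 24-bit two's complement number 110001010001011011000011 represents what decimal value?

MSB is 1, so the value is negative. Find the magnitude:
1. Invert bits:  001110101110100100111100
2. Add 1:        001110101110100100111101  = 3860797
3. Apply sign:   -3860797

Answer: -3860797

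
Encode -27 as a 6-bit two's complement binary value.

1. Binary of +27:  011011
2. Invert bits:     100100
3. Add 1:           100101

Answer: 100101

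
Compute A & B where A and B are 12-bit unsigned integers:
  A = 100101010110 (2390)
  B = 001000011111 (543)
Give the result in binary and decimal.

Apply & to each column (1 only where both bits are 1):
  100101010110
& 001000011111
--------------
  000000010110

Answer: 000000010110 (22)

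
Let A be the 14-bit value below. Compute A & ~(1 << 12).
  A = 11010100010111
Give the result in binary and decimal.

Mask = ~(1 << 12) = 10111111111111
Bit 12 of A is 1, so AND-ing with the mask clears it to 0.
  11010100010111
& 10111111111111
----------------
  10010100010111

Answer: 10010100010111 (9495)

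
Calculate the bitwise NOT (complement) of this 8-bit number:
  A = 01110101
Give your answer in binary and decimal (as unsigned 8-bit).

Flip each bit (0->1, 1->0):
  01110101
  10001010

Answer: 10001010 (138)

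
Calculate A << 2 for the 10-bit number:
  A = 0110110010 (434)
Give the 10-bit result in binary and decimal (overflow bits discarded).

Shift left by 2: drop the top 2 bit(s), append 2 zero(s) on the right.
  0110110010  ->  discard [01], keep [10110010], append 00
= 1011001000

Answer: 1011001000 (712)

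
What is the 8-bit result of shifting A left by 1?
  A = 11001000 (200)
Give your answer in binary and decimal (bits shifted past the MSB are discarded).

Shift left by 1: drop the top 1 bit(s), append 1 zero(s) on the right.
  11001000  ->  discard [1], keep [1001000], append 0
= 10010000

Answer: 10010000 (144)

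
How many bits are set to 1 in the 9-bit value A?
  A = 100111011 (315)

100111011
1-bits at positions (from bit 0 = LSB): 0, 1, 3, 4, 5, 8
Count = 6

Answer: 6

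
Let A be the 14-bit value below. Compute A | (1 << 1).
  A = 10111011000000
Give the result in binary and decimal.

Mask = 1 << 1 = 00000000000010
Bit 1 of A is 0, so OR-ing with the mask flips it to 1.
  10111011000000
| 00000000000010
----------------
  10111011000010

Answer: 10111011000010 (11970)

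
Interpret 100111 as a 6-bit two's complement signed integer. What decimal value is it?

MSB is 1, so the value is negative. Find the magnitude:
1. Invert bits:  011000
2. Add 1:        011001  = 25
3. Apply sign:   -25

Answer: -25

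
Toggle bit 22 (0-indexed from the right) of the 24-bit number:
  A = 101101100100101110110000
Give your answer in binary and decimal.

Mask = 1 << 22 = 010000000000000000000000
Bit 22 of A is 0; XOR with the mask flips it to 1.
  101101100100101110110000
^ 010000000000000000000000
--------------------------
  111101100100101110110000

Answer: 111101100100101110110000 (16141232)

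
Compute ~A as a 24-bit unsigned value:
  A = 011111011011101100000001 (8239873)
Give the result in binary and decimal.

Flip each bit (0->1, 1->0):
  011111011011101100000001
  100000100100010011111110

Answer: 100000100100010011111110 (8537342)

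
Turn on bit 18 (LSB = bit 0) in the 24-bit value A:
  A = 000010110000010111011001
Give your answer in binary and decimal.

Mask = 1 << 18 = 000001000000000000000000
Bit 18 of A is 0, so OR-ing with the mask flips it to 1.
  000010110000010111011001
| 000001000000000000000000
--------------------------
  000011110000010111011001

Answer: 000011110000010111011001 (984537)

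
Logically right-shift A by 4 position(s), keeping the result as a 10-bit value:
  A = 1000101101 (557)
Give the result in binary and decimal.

Logical shift right by 4: drop the bottom 4 bit(s), prepend 4 zero(s) on the left.
  1000101101  ->  keep [100010], discard [1101], prepend 0000
= 0000100010

Answer: 0000100010 (34)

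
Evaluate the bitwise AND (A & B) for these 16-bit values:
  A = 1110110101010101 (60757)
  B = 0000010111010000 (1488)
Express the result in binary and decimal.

Apply & to each column (1 only where both bits are 1):
  1110110101010101
& 0000010111010000
------------------
  0000010101010000

Answer: 0000010101010000 (1360)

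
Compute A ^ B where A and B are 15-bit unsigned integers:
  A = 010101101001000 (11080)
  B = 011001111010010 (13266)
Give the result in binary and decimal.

Apply ^ to each column (1 where bits differ):
  010101101001000
^ 011001111010010
-----------------
  001100010011010

Answer: 001100010011010 (6298)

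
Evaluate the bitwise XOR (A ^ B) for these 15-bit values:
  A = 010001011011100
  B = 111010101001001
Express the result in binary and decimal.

Apply ^ to each column (1 where bits differ):
  010001011011100
^ 111010101001001
-----------------
  101011110010101

Answer: 101011110010101 (22421)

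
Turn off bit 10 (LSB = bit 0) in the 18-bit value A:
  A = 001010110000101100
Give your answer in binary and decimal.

Mask = ~(1 << 10) = 111111101111111111
Bit 10 of A is 1, so AND-ing with the mask clears it to 0.
  001010110000101100
& 111111101111111111
--------------------
  001010100000101100

Answer: 001010100000101100 (43052)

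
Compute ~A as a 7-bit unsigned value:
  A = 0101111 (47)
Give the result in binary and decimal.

Flip each bit (0->1, 1->0):
  0101111
  1010000

Answer: 1010000 (80)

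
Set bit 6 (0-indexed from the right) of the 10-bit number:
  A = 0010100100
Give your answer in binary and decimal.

Mask = 1 << 6 = 0001000000
Bit 6 of A is 0, so OR-ing with the mask flips it to 1.
  0010100100
| 0001000000
------------
  0011100100

Answer: 0011100100 (228)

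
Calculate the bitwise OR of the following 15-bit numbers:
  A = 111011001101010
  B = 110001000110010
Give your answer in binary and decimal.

Apply | to each column (1 where either bit is 1):
  111011001101010
| 110001000110010
-----------------
  111011001111010

Answer: 111011001111010 (30330)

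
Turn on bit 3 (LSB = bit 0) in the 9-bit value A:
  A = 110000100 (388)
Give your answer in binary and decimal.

Mask = 1 << 3 = 000001000
Bit 3 of A is 0, so OR-ing with the mask flips it to 1.
  110000100
| 000001000
-----------
  110001100

Answer: 110001100 (396)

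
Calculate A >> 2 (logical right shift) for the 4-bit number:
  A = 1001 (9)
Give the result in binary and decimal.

Logical shift right by 2: drop the bottom 2 bit(s), prepend 2 zero(s) on the left.
  1001  ->  keep [10], discard [01], prepend 00
= 0010

Answer: 0010 (2)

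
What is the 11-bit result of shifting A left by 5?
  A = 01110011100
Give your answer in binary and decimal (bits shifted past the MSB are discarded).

Shift left by 5: drop the top 5 bit(s), append 5 zero(s) on the right.
  01110011100  ->  discard [01110], keep [011100], append 00000
= 01110000000

Answer: 01110000000 (896)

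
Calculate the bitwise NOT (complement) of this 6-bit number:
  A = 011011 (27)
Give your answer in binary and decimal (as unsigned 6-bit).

Flip each bit (0->1, 1->0):
  011011
  100100

Answer: 100100 (36)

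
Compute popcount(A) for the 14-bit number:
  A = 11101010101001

11101010101001
1-bits at positions (from bit 0 = LSB): 0, 3, 5, 7, 9, 11, 12, 13
Count = 8

Answer: 8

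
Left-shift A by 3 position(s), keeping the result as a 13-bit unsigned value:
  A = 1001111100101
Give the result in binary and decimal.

Shift left by 3: drop the top 3 bit(s), append 3 zero(s) on the right.
  1001111100101  ->  discard [100], keep [1111100101], append 000
= 1111100101000

Answer: 1111100101000 (7976)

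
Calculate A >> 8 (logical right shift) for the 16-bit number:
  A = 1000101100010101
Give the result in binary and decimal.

Logical shift right by 8: drop the bottom 8 bit(s), prepend 8 zero(s) on the left.
  1000101100010101  ->  keep [10001011], discard [00010101], prepend 00000000
= 0000000010001011

Answer: 0000000010001011 (139)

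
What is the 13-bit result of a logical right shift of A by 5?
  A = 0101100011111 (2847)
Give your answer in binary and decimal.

Logical shift right by 5: drop the bottom 5 bit(s), prepend 5 zero(s) on the left.
  0101100011111  ->  keep [01011000], discard [11111], prepend 00000
= 0000001011000

Answer: 0000001011000 (88)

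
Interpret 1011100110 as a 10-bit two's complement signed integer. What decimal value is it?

MSB is 1, so the value is negative. Find the magnitude:
1. Invert bits:  0100011001
2. Add 1:        0100011010  = 282
3. Apply sign:   -282

Answer: -282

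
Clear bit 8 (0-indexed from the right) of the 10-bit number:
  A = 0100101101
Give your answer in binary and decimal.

Mask = ~(1 << 8) = 1011111111
Bit 8 of A is 1, so AND-ing with the mask clears it to 0.
  0100101101
& 1011111111
------------
  0000101101

Answer: 0000101101 (45)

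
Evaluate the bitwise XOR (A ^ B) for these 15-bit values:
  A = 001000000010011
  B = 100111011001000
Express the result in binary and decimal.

Apply ^ to each column (1 where bits differ):
  001000000010011
^ 100111011001000
-----------------
  101111011011011

Answer: 101111011011011 (24283)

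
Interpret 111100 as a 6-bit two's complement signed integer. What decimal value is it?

MSB is 1, so the value is negative. Find the magnitude:
1. Invert bits:  000011
2. Add 1:        000100  = 4
3. Apply sign:   -4

Answer: -4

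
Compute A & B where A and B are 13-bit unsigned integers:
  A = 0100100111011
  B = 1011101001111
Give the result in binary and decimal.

Apply & to each column (1 only where both bits are 1):
  0100100111011
& 1011101001111
---------------
  0000100001011

Answer: 0000100001011 (267)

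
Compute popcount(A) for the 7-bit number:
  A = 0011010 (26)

0011010
1-bits at positions (from bit 0 = LSB): 1, 3, 4
Count = 3

Answer: 3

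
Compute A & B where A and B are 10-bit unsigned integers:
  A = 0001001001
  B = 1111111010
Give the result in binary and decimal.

Apply & to each column (1 only where both bits are 1):
  0001001001
& 1111111010
------------
  0001001000

Answer: 0001001000 (72)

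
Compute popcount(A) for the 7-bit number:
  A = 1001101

1001101
1-bits at positions (from bit 0 = LSB): 0, 2, 3, 6
Count = 4

Answer: 4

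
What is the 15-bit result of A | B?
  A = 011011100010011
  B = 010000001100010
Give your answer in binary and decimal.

Apply | to each column (1 where either bit is 1):
  011011100010011
| 010000001100010
-----------------
  011011101110011

Answer: 011011101110011 (14195)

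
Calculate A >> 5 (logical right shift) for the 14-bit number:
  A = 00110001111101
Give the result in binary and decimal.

Logical shift right by 5: drop the bottom 5 bit(s), prepend 5 zero(s) on the left.
  00110001111101  ->  keep [001100011], discard [11101], prepend 00000
= 00000001100011

Answer: 00000001100011 (99)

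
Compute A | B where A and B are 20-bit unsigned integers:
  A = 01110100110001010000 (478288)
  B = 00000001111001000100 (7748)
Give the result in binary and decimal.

Apply | to each column (1 where either bit is 1):
  01110100110001010000
| 00000001111001000100
----------------------
  01110101111001010100

Answer: 01110101111001010100 (482900)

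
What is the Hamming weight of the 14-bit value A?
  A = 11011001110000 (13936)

11011001110000
1-bits at positions (from bit 0 = LSB): 4, 5, 6, 9, 10, 12, 13
Count = 7

Answer: 7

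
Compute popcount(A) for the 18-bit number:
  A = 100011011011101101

100011011011101101
1-bits at positions (from bit 0 = LSB): 0, 2, 3, 5, 6, 7, 9, 10, 12, 13, 17
Count = 11

Answer: 11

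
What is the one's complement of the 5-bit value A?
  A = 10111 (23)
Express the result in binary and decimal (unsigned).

Flip each bit (0->1, 1->0):
  10111
  01000

Answer: 01000 (8)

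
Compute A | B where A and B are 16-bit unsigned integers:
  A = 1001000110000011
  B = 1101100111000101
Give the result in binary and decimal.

Apply | to each column (1 where either bit is 1):
  1001000110000011
| 1101100111000101
------------------
  1101100111000111

Answer: 1101100111000111 (55751)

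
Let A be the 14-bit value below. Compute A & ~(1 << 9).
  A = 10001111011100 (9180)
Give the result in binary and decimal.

Mask = ~(1 << 9) = 11110111111111
Bit 9 of A is 1, so AND-ing with the mask clears it to 0.
  10001111011100
& 11110111111111
----------------
  10000111011100

Answer: 10000111011100 (8668)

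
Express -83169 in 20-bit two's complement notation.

1. Binary of +83169:  00010100010011100001
2. Invert bits:     11101011101100011110
3. Add 1:           11101011101100011111

Answer: 11101011101100011111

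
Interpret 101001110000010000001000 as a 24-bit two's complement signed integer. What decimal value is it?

MSB is 1, so the value is negative. Find the magnitude:
1. Invert bits:  010110001111101111110111
2. Add 1:        010110001111101111111000  = 5831672
3. Apply sign:   -5831672

Answer: -5831672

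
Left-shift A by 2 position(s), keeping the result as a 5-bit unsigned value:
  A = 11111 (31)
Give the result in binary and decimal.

Shift left by 2: drop the top 2 bit(s), append 2 zero(s) on the right.
  11111  ->  discard [11], keep [111], append 00
= 11100

Answer: 11100 (28)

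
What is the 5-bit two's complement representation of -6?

1. Binary of +6:  00110
2. Invert bits:     11001
3. Add 1:           11010

Answer: 11010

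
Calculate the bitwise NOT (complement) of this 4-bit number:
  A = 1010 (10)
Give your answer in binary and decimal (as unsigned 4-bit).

Flip each bit (0->1, 1->0):
  1010
  0101

Answer: 0101 (5)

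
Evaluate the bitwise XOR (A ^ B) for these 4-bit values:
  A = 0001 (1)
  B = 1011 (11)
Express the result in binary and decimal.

Apply ^ to each column (1 where bits differ):
  0001
^ 1011
------
  1010

Answer: 1010 (10)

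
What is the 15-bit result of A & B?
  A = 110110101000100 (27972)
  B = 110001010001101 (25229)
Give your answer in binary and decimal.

Apply & to each column (1 only where both bits are 1):
  110110101000100
& 110001010001101
-----------------
  110000000000100

Answer: 110000000000100 (24580)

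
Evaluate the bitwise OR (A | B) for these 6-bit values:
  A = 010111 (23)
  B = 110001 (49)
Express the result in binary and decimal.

Apply | to each column (1 where either bit is 1):
  010111
| 110001
--------
  110111

Answer: 110111 (55)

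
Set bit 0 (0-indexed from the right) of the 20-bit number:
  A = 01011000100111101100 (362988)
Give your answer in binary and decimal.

Mask = 1 << 0 = 00000000000000000001
Bit 0 of A is 0, so OR-ing with the mask flips it to 1.
  01011000100111101100
| 00000000000000000001
----------------------
  01011000100111101101

Answer: 01011000100111101101 (362989)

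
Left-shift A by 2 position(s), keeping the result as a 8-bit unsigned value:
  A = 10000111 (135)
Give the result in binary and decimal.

Shift left by 2: drop the top 2 bit(s), append 2 zero(s) on the right.
  10000111  ->  discard [10], keep [000111], append 00
= 00011100

Answer: 00011100 (28)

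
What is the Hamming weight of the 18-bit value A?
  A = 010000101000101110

010000101000101110
1-bits at positions (from bit 0 = LSB): 1, 2, 3, 5, 9, 11, 16
Count = 7

Answer: 7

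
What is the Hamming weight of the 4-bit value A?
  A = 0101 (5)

0101
1-bits at positions (from bit 0 = LSB): 0, 2
Count = 2

Answer: 2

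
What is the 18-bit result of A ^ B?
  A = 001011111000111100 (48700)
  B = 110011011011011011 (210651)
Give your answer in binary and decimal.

Apply ^ to each column (1 where bits differ):
  001011111000111100
^ 110011011011011011
--------------------
  111000100011100111

Answer: 111000100011100111 (231655)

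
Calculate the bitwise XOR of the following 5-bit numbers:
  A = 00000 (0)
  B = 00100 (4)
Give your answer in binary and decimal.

Apply ^ to each column (1 where bits differ):
  00000
^ 00100
-------
  00100

Answer: 00100 (4)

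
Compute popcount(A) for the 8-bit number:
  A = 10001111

10001111
1-bits at positions (from bit 0 = LSB): 0, 1, 2, 3, 7
Count = 5

Answer: 5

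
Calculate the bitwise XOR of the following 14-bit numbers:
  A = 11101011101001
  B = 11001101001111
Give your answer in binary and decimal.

Apply ^ to each column (1 where bits differ):
  11101011101001
^ 11001101001111
----------------
  00100110100110

Answer: 00100110100110 (2470)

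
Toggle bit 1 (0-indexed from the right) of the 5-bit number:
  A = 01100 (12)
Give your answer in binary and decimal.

Mask = 1 << 1 = 00010
Bit 1 of A is 0; XOR with the mask flips it to 1.
  01100
^ 00010
-------
  01110

Answer: 01110 (14)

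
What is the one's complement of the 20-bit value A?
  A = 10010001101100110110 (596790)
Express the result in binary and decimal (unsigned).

Flip each bit (0->1, 1->0):
  10010001101100110110
  01101110010011001001

Answer: 01101110010011001001 (451785)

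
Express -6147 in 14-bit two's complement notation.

1. Binary of +6147:  01100000000011
2. Invert bits:     10011111111100
3. Add 1:           10011111111101

Answer: 10011111111101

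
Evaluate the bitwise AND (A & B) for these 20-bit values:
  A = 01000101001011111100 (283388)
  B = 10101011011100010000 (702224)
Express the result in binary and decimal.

Apply & to each column (1 only where both bits are 1):
  01000101001011111100
& 10101011011100010000
----------------------
  00000001001000010000

Answer: 00000001001000010000 (4624)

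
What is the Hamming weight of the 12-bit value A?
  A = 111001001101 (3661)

111001001101
1-bits at positions (from bit 0 = LSB): 0, 2, 3, 6, 9, 10, 11
Count = 7

Answer: 7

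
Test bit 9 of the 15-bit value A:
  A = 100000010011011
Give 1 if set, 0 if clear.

Bit 9 is the 10th from the right.
  100000010011011
       ^
That bit is 0.

Answer: 0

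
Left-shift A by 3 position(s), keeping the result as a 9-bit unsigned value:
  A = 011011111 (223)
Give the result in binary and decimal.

Shift left by 3: drop the top 3 bit(s), append 3 zero(s) on the right.
  011011111  ->  discard [011], keep [011111], append 000
= 011111000

Answer: 011111000 (248)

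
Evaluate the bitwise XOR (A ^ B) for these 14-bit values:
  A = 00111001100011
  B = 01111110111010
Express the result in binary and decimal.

Apply ^ to each column (1 where bits differ):
  00111001100011
^ 01111110111010
----------------
  01000111011001

Answer: 01000111011001 (4569)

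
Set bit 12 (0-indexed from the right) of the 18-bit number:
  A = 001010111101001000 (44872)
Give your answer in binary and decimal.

Mask = 1 << 12 = 000001000000000000
Bit 12 of A is 0, so OR-ing with the mask flips it to 1.
  001010111101001000
| 000001000000000000
--------------------
  001011111101001000

Answer: 001011111101001000 (48968)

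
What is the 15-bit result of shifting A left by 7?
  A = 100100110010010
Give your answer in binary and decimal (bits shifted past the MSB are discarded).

Shift left by 7: drop the top 7 bit(s), append 7 zero(s) on the right.
  100100110010010  ->  discard [1001001], keep [10010010], append 0000000
= 100100100000000

Answer: 100100100000000 (18688)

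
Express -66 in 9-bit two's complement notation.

1. Binary of +66:  001000010
2. Invert bits:     110111101
3. Add 1:           110111110

Answer: 110111110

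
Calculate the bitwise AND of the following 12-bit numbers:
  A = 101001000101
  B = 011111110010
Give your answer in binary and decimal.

Apply & to each column (1 only where both bits are 1):
  101001000101
& 011111110010
--------------
  001001000000

Answer: 001001000000 (576)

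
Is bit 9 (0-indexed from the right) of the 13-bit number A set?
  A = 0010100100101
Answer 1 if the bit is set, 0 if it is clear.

Bit 9 is the 10th from the right.
  0010100100101
     ^
That bit is 0.

Answer: 0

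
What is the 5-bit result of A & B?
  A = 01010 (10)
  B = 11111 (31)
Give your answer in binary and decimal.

Apply & to each column (1 only where both bits are 1):
  01010
& 11111
-------
  01010

Answer: 01010 (10)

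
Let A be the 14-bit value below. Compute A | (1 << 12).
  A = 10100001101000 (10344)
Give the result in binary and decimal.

Mask = 1 << 12 = 01000000000000
Bit 12 of A is 0, so OR-ing with the mask flips it to 1.
  10100001101000
| 01000000000000
----------------
  11100001101000

Answer: 11100001101000 (14440)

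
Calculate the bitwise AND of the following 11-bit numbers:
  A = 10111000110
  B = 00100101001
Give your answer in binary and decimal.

Apply & to each column (1 only where both bits are 1):
  10111000110
& 00100101001
-------------
  00100000000

Answer: 00100000000 (256)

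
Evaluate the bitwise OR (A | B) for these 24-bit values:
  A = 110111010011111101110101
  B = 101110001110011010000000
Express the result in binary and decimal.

Apply | to each column (1 where either bit is 1):
  110111010011111101110101
| 101110001110011010000000
--------------------------
  111111011111111111110101

Answer: 111111011111111111110101 (16646133)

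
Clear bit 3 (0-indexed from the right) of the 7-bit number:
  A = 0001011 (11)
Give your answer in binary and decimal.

Mask = ~(1 << 3) = 1110111
Bit 3 of A is 1, so AND-ing with the mask clears it to 0.
  0001011
& 1110111
---------
  0000011

Answer: 0000011 (3)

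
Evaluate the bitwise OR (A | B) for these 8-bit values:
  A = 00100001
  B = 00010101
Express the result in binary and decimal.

Apply | to each column (1 where either bit is 1):
  00100001
| 00010101
----------
  00110101

Answer: 00110101 (53)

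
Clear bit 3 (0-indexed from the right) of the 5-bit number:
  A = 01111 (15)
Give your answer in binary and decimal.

Mask = ~(1 << 3) = 10111
Bit 3 of A is 1, so AND-ing with the mask clears it to 0.
  01111
& 10111
-------
  00111

Answer: 00111 (7)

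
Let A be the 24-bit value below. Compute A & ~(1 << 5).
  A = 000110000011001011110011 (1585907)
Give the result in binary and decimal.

Mask = ~(1 << 5) = 111111111111111111011111
Bit 5 of A is 1, so AND-ing with the mask clears it to 0.
  000110000011001011110011
& 111111111111111111011111
--------------------------
  000110000011001011010011

Answer: 000110000011001011010011 (1585875)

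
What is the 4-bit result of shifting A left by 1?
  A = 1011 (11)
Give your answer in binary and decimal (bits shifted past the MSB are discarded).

Shift left by 1: drop the top 1 bit(s), append 1 zero(s) on the right.
  1011  ->  discard [1], keep [011], append 0
= 0110

Answer: 0110 (6)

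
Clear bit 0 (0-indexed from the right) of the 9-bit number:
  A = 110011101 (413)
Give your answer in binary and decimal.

Mask = ~(1 << 0) = 111111110
Bit 0 of A is 1, so AND-ing with the mask clears it to 0.
  110011101
& 111111110
-----------
  110011100

Answer: 110011100 (412)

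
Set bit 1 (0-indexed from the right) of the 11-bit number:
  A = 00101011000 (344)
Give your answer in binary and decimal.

Mask = 1 << 1 = 00000000010
Bit 1 of A is 0, so OR-ing with the mask flips it to 1.
  00101011000
| 00000000010
-------------
  00101011010

Answer: 00101011010 (346)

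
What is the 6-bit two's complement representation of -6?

1. Binary of +6:  000110
2. Invert bits:     111001
3. Add 1:           111010

Answer: 111010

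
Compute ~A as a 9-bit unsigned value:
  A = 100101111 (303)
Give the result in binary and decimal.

Flip each bit (0->1, 1->0):
  100101111
  011010000

Answer: 011010000 (208)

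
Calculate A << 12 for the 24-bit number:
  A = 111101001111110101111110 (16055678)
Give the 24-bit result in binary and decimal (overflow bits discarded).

Shift left by 12: drop the top 12 bit(s), append 12 zero(s) on the right.
  111101001111110101111110  ->  discard [111101001111], keep [110101111110], append 000000000000
= 110101111110000000000000

Answer: 110101111110000000000000 (14147584)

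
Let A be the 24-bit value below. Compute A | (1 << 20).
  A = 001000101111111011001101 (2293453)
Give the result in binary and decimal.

Mask = 1 << 20 = 000100000000000000000000
Bit 20 of A is 0, so OR-ing with the mask flips it to 1.
  001000101111111011001101
| 000100000000000000000000
--------------------------
  001100101111111011001101

Answer: 001100101111111011001101 (3342029)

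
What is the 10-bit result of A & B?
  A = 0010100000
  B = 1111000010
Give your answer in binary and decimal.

Apply & to each column (1 only where both bits are 1):
  0010100000
& 1111000010
------------
  0010000000

Answer: 0010000000 (128)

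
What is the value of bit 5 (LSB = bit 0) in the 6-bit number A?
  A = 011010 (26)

Bit 5 is the 6th from the right.
  011010
  ^
That bit is 0.

Answer: 0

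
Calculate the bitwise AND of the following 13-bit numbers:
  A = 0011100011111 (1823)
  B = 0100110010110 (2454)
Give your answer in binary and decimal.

Apply & to each column (1 only where both bits are 1):
  0011100011111
& 0100110010110
---------------
  0000100010110

Answer: 0000100010110 (278)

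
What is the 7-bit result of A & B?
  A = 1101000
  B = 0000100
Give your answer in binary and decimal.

Apply & to each column (1 only where both bits are 1):
  1101000
& 0000100
---------
  0000000

Answer: 0000000 (0)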